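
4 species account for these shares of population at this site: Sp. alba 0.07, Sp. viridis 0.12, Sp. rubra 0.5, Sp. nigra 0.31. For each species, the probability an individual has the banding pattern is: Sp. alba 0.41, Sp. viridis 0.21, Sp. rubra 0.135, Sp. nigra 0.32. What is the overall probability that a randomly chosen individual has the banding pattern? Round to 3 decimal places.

0.221

Prior × likelihood for each hypothesis:
  Sp. alba: 0.07 × 0.41 = 0.0287
  Sp. viridis: 0.12 × 0.21 = 0.0252
  Sp. rubra: 0.5 × 0.135 = 0.0675
  Sp. nigra: 0.31 × 0.32 = 0.0992
P(banded) = 0.0287 + 0.0252 + 0.0675 + 0.0992 = 0.2206 → 0.221.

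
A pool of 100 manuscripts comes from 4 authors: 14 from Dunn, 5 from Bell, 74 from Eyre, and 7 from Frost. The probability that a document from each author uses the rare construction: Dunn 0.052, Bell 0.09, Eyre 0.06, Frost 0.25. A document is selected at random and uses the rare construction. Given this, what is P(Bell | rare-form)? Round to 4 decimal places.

0.0611

By Bayes' rule, posterior ∝ prior × likelihood:
  Dunn: 0.14 × 0.052 = 0.00728
  Bell: 0.05 × 0.09 = 0.0045
  Eyre: 0.74 × 0.06 = 0.0444
  Frost: 0.07 × 0.25 = 0.0175
Normalizing constant = 0.07368.
P(Bell | evidence) = 0.0045 / 0.07368 ≈ 0.0611.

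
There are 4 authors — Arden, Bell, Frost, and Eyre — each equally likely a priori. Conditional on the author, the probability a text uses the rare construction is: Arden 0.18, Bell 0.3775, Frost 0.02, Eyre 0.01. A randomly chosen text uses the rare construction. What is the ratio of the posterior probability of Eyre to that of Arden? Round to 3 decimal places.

0.056

With a uniform prior (1/4 each), posterior ∝ likelihood:
  Arden: 0.18
  Bell: 0.3775
  Frost: 0.02
  Eyre: 0.01
Normalizing constant = 0.5875.
The ratio is 0.01 / 0.18 (the normalizer cancels) = 0.056.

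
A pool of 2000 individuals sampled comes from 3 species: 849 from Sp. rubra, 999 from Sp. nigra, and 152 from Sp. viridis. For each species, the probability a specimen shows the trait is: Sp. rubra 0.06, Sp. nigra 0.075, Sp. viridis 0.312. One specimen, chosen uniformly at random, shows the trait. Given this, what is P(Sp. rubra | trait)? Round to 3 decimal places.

0.294

Unnormalized posteriors (prior × likelihood):
  Sp. rubra: 0.4245 × 0.06 = 0.02547
  Sp. nigra: 0.4995 × 0.075 = 0.0374625
  Sp. viridis: 0.076 × 0.312 = 0.023712
Total = 0.0866445.
P(Sp. rubra | evidence) = 0.02547 / 0.0866445 ≈ 0.294.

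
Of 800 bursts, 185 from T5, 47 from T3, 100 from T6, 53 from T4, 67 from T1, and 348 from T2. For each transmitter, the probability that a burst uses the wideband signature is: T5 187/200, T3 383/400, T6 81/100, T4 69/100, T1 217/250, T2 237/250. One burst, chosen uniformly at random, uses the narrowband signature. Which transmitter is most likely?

Taking complements, P(narrowband | each) = T5 0.065, T3 0.0425, T6 0.19, T4 0.31, T1 0.132, T2 0.052.
Compute prior × likelihood for every hypothesis:
  T5: 0.23125 × 0.065 = 0.01503125
  T3: 0.05875 × 0.0425 = 0.002496875
  T6: 0.125 × 0.19 = 0.02375
  T4: 0.06625 × 0.31 = 0.0205375
  T1: 0.08375 × 0.132 = 0.011055
  T2: 0.435 × 0.052 = 0.02262
Total = 0.095490625.
Largest term belongs to T6, so T6 is most probable.

T6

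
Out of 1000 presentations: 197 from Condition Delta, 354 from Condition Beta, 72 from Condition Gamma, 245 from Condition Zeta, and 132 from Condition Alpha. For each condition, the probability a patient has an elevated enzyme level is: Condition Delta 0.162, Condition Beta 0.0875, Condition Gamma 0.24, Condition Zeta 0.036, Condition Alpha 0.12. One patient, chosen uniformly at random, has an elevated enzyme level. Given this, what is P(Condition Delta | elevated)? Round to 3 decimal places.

By Bayes' rule, posterior ∝ prior × likelihood:
  Condition Delta: 0.197 × 0.162 = 0.031914
  Condition Beta: 0.354 × 0.0875 = 0.030975
  Condition Gamma: 0.072 × 0.24 = 0.01728
  Condition Zeta: 0.245 × 0.036 = 0.00882
  Condition Alpha: 0.132 × 0.12 = 0.01584
Sum = 0.104829.
P(Condition Delta | evidence) = 0.031914 / 0.104829 ≈ 0.304.

0.304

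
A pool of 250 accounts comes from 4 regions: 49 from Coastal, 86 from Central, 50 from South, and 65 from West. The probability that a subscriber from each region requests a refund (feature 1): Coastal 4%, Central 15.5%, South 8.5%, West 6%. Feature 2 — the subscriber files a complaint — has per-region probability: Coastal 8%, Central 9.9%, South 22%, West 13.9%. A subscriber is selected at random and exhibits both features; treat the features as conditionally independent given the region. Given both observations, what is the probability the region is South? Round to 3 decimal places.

Compute prior × likelihood for every hypothesis:
  Coastal: 0.196 × 0.04 × 0.08 = 0.0006272
  Central: 0.344 × 0.155 × 0.099 = 0.00527868
  South: 0.2 × 0.085 × 0.22 = 0.00374
  West: 0.26 × 0.06 × 0.139 = 0.0021684
Total = 0.01181428.
P(South | evidence) = 0.00374 / 0.01181428 ≈ 0.317.

0.317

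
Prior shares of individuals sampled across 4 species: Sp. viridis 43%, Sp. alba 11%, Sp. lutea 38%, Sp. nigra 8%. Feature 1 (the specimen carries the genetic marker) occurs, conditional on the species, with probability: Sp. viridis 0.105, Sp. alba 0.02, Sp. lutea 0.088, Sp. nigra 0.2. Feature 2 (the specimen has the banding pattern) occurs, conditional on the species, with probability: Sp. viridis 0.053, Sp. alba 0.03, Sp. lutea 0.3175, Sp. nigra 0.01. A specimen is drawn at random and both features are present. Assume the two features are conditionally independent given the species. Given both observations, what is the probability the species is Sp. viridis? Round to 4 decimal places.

Prior × likelihood for each hypothesis:
  Sp. viridis: 0.43 × 0.105 × 0.053 = 0.00239295
  Sp. alba: 0.11 × 0.02 × 0.03 = 0.000066
  Sp. lutea: 0.38 × 0.088 × 0.3175 = 0.0106172
  Sp. nigra: 0.08 × 0.2 × 0.01 = 0.00016
Normalizing constant = 0.01323615.
P(Sp. viridis | evidence) = 0.00239295 / 0.01323615 ≈ 0.1808.

0.1808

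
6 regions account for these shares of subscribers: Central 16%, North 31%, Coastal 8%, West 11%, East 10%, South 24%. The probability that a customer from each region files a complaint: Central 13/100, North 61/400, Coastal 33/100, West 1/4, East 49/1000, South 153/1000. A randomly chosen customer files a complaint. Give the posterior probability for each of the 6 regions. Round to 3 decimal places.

Central 0.127, North 0.289, Coastal 0.161, West 0.168, East 0.030, South 0.224

Compute prior × likelihood for every hypothesis:
  Central: 0.16 × 0.13 = 0.0208
  North: 0.31 × 0.1525 = 0.047275
  Coastal: 0.08 × 0.33 = 0.0264
  West: 0.11 × 0.25 = 0.0275
  East: 0.1 × 0.049 = 0.0049
  South: 0.24 × 0.153 = 0.03672
Total = 0.163595.
P(Central | complaint) = 0.0208/0.163595 ≈ 0.127
P(North | complaint) = 0.047275/0.163595 ≈ 0.289
P(Coastal | complaint) = 0.0264/0.163595 ≈ 0.161
P(West | complaint) = 0.0275/0.163595 ≈ 0.168
P(East | complaint) = 0.0049/0.163595 ≈ 0.030
P(South | complaint) = 0.03672/0.163595 ≈ 0.224
(Check: 0.127+0.289+0.161+0.168+0.030+0.224 = 0.999.)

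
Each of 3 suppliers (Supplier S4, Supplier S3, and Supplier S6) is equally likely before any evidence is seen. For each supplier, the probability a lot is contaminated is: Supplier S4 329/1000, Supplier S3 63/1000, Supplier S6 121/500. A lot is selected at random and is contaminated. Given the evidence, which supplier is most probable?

With a uniform prior (1/3 each), posterior ∝ likelihood:
  Supplier S4: 0.329
  Supplier S3: 0.063
  Supplier S6: 0.242
Total = 0.634.
Largest term belongs to Supplier S4, so Supplier S4 is most probable.

Supplier S4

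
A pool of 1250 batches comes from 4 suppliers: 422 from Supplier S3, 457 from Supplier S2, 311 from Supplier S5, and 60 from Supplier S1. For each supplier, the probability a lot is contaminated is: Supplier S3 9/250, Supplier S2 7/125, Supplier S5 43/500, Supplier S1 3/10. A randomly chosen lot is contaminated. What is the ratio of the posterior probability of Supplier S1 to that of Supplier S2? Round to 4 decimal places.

0.7033

Compute prior × likelihood for every hypothesis:
  Supplier S3: 0.3376 × 0.036 = 0.0121536
  Supplier S2: 0.3656 × 0.056 = 0.0204736
  Supplier S5: 0.2488 × 0.086 = 0.0213968
  Supplier S1: 0.048 × 0.3 = 0.0144
Total = 0.068424.
The ratio is 0.0144 / 0.0204736 (the normalizer cancels) = 0.7033.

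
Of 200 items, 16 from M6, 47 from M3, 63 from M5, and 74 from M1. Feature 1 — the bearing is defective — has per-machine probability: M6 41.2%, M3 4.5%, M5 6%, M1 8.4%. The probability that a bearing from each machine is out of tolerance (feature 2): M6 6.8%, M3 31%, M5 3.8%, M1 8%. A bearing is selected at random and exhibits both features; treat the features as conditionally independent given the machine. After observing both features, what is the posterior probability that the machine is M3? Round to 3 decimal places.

0.376

Compute prior × likelihood for every hypothesis:
  M6: 0.08 × 0.412 × 0.068 = 0.00224128
  M3: 0.235 × 0.045 × 0.31 = 0.00327825
  M5: 0.315 × 0.06 × 0.038 = 0.0007182
  M1: 0.37 × 0.084 × 0.08 = 0.0024864
Total = 0.00872413.
P(M3 | evidence) = 0.00327825 / 0.00872413 ≈ 0.376.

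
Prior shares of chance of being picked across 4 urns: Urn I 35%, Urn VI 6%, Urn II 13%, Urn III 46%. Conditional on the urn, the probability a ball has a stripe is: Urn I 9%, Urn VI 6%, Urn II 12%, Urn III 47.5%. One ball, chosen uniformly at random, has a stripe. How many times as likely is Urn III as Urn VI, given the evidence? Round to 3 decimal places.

60.694

Prior × likelihood for each hypothesis:
  Urn I: 0.35 × 0.09 = 0.0315
  Urn VI: 0.06 × 0.06 = 0.0036
  Urn II: 0.13 × 0.12 = 0.0156
  Urn III: 0.46 × 0.475 = 0.2185
Sum = 0.2692.
The ratio is 0.2185 / 0.0036 (the normalizer cancels) = 60.694.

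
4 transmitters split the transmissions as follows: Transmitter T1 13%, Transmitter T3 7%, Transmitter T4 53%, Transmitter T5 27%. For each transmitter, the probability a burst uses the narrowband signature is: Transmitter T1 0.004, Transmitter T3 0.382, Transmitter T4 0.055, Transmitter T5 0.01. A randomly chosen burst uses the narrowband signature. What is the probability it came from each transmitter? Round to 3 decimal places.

Prior × likelihood for each hypothesis:
  Transmitter T1: 0.13 × 0.004 = 0.00052
  Transmitter T3: 0.07 × 0.382 = 0.02674
  Transmitter T4: 0.53 × 0.055 = 0.02915
  Transmitter T5: 0.27 × 0.01 = 0.0027
Normalizing constant = 0.05911.
P(Transmitter T1 | narrowband) = 0.00052/0.05911 ≈ 0.009
P(Transmitter T3 | narrowband) = 0.02674/0.05911 ≈ 0.452
P(Transmitter T4 | narrowband) = 0.02915/0.05911 ≈ 0.493
P(Transmitter T5 | narrowband) = 0.0027/0.05911 ≈ 0.046
(Check: 0.009+0.452+0.493+0.046 = 1.000.)

Transmitter T1 0.009, Transmitter T3 0.452, Transmitter T4 0.493, Transmitter T5 0.046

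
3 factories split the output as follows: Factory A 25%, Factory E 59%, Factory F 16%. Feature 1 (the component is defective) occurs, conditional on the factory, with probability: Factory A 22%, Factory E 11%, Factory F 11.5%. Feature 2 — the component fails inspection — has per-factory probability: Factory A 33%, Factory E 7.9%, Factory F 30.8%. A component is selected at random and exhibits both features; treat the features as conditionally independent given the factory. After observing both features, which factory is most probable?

Factory A

By Bayes' rule, posterior ∝ prior × likelihood:
  Factory A: 0.25 × 0.22 × 0.33 = 0.01815
  Factory E: 0.59 × 0.11 × 0.079 = 0.0051271
  Factory F: 0.16 × 0.115 × 0.308 = 0.0056672
Normalizing constant = 0.0289443.
Largest term belongs to Factory A, so Factory A is most probable.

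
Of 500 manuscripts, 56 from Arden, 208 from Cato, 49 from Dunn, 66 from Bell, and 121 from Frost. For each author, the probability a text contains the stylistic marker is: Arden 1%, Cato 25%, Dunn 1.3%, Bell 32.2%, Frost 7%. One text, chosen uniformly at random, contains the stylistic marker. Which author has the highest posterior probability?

Prior × likelihood for each hypothesis:
  Arden: 0.112 × 0.01 = 0.00112
  Cato: 0.416 × 0.25 = 0.104
  Dunn: 0.098 × 0.013 = 0.001274
  Bell: 0.132 × 0.322 = 0.042504
  Frost: 0.242 × 0.07 = 0.01694
Normalizing constant = 0.165838.
Largest term belongs to Cato, so Cato is most probable.

Cato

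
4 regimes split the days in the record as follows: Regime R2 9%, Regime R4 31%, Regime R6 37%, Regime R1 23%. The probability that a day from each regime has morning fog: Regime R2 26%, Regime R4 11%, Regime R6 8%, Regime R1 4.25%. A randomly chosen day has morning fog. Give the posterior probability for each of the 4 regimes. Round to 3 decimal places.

Compute prior × likelihood for every hypothesis:
  Regime R2: 0.09 × 0.26 = 0.0234
  Regime R4: 0.31 × 0.11 = 0.0341
  Regime R6: 0.37 × 0.08 = 0.0296
  Regime R1: 0.23 × 0.0425 = 0.009775
Sum = 0.096875.
P(Regime R2 | fog) = 0.0234/0.096875 ≈ 0.242
P(Regime R4 | fog) = 0.0341/0.096875 ≈ 0.352
P(Regime R6 | fog) = 0.0296/0.096875 ≈ 0.306
P(Regime R1 | fog) = 0.009775/0.096875 ≈ 0.101

Regime R2 0.242, Regime R4 0.352, Regime R6 0.306, Regime R1 0.101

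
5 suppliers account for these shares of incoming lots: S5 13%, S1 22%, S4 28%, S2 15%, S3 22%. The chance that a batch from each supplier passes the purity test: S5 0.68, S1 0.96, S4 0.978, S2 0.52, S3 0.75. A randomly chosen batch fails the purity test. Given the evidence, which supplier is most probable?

S2

Taking complements, P(off-spec | each) = S5 0.32, S1 0.04, S4 0.022, S2 0.48, S3 0.25.
Prior × likelihood for each hypothesis:
  S5: 0.13 × 0.32 = 0.0416
  S1: 0.22 × 0.04 = 0.0088
  S4: 0.28 × 0.022 = 0.00616
  S2: 0.15 × 0.48 = 0.072
  S3: 0.22 × 0.25 = 0.055
Total = 0.18356.
Largest term belongs to S2, so S2 is most probable.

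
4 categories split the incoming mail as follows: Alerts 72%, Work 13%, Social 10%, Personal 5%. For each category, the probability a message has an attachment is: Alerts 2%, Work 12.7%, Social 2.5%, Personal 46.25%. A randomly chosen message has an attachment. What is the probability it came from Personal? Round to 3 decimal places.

Unnormalized posteriors (prior × likelihood):
  Alerts: 0.72 × 0.02 = 0.0144
  Work: 0.13 × 0.127 = 0.01651
  Social: 0.1 × 0.025 = 0.0025
  Personal: 0.05 × 0.4625 = 0.023125
Normalizing constant = 0.056535.
P(Personal | evidence) = 0.023125 / 0.056535 ≈ 0.409.

0.409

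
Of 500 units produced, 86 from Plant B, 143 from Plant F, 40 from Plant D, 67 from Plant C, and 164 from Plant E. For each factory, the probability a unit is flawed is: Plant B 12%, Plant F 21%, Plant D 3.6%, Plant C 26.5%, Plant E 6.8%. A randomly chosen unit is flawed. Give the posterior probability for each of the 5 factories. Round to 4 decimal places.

Prior × likelihood for each hypothesis:
  Plant B: 0.172 × 0.12 = 0.02064
  Plant F: 0.286 × 0.21 = 0.06006
  Plant D: 0.08 × 0.036 = 0.00288
  Plant C: 0.134 × 0.265 = 0.03551
  Plant E: 0.328 × 0.068 = 0.022304
Total = 0.141394.
P(Plant B | flawed) = 0.02064/0.141394 ≈ 0.1460
P(Plant F | flawed) = 0.06006/0.141394 ≈ 0.4248
P(Plant D | flawed) = 0.00288/0.141394 ≈ 0.0204
P(Plant C | flawed) = 0.03551/0.141394 ≈ 0.2511
P(Plant E | flawed) = 0.022304/0.141394 ≈ 0.1577

Plant B 0.1460, Plant F 0.4248, Plant D 0.0204, Plant C 0.2511, Plant E 0.1577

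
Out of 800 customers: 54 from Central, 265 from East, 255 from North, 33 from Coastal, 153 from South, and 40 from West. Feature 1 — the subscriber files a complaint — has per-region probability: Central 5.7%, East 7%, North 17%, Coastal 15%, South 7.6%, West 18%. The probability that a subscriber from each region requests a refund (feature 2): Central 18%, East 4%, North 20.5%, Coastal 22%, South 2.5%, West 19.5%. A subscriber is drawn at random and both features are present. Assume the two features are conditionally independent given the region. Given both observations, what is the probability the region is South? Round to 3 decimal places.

Prior × likelihood for each hypothesis:
  Central: 0.0675 × 0.057 × 0.18 = 0.00069255
  East: 0.33125 × 0.07 × 0.04 = 0.0009275
  North: 0.31875 × 0.17 × 0.205 = 0.0111084375
  Coastal: 0.04125 × 0.15 × 0.22 = 0.00136125
  South: 0.19125 × 0.076 × 0.025 = 0.000363375
  West: 0.05 × 0.18 × 0.195 = 0.001755
Normalizing constant = 0.0162081125.
P(South | evidence) = 0.000363375 / 0.0162081125 ≈ 0.022.

0.022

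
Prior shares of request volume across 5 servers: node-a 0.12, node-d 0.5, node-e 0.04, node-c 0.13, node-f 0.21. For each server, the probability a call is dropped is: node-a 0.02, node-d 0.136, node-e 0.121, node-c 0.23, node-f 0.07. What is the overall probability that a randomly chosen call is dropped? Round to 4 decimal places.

Compute prior × likelihood for every hypothesis:
  node-a: 0.12 × 0.02 = 0.0024
  node-d: 0.5 × 0.136 = 0.068
  node-e: 0.04 × 0.121 = 0.00484
  node-c: 0.13 × 0.23 = 0.0299
  node-f: 0.21 × 0.07 = 0.0147
P(dropped) = 0.0024 + 0.068 + 0.00484 + 0.0299 + 0.0147 = 0.11984 → 0.1198.

0.1198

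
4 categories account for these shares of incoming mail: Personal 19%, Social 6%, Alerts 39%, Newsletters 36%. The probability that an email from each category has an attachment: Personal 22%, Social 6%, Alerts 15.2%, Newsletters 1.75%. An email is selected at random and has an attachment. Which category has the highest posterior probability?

Alerts

Unnormalized posteriors (prior × likelihood):
  Personal: 0.19 × 0.22 = 0.0418
  Social: 0.06 × 0.06 = 0.0036
  Alerts: 0.39 × 0.152 = 0.05928
  Newsletters: 0.36 × 0.0175 = 0.0063
Total = 0.11098.
Largest term belongs to Alerts, so Alerts is most probable.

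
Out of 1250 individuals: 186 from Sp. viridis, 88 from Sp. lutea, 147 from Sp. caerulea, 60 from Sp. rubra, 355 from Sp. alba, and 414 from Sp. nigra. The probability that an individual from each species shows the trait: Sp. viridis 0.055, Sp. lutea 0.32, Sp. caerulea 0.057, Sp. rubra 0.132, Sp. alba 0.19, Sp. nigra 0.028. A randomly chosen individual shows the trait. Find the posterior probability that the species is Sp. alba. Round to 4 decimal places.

Compute prior × likelihood for every hypothesis:
  Sp. viridis: 0.1488 × 0.055 = 0.008184
  Sp. lutea: 0.0704 × 0.32 = 0.022528
  Sp. caerulea: 0.1176 × 0.057 = 0.0067032
  Sp. rubra: 0.048 × 0.132 = 0.006336
  Sp. alba: 0.284 × 0.19 = 0.05396
  Sp. nigra: 0.3312 × 0.028 = 0.0092736
Normalizing constant = 0.1069848.
P(Sp. alba | evidence) = 0.05396 / 0.1069848 ≈ 0.5044.

0.5044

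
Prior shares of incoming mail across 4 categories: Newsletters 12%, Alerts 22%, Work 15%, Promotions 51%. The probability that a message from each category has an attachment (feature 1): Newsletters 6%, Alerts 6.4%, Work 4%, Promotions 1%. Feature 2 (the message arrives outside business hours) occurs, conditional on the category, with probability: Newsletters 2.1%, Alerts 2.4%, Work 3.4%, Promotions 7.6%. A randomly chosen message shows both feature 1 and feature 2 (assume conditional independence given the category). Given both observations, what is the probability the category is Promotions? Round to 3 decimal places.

0.359

Compute prior × likelihood for every hypothesis:
  Newsletters: 0.12 × 0.06 × 0.021 = 0.0001512
  Alerts: 0.22 × 0.064 × 0.024 = 0.00033792
  Work: 0.15 × 0.04 × 0.034 = 0.000204
  Promotions: 0.51 × 0.01 × 0.076 = 0.0003876
Sum = 0.00108072.
P(Promotions | evidence) = 0.0003876 / 0.00108072 ≈ 0.359.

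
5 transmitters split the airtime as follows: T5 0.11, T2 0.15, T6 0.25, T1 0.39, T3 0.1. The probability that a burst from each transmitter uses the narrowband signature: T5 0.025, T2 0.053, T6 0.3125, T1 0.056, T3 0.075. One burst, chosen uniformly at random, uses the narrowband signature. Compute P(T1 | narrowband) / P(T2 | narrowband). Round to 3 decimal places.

By Bayes' rule, posterior ∝ prior × likelihood:
  T5: 0.11 × 0.025 = 0.00275
  T2: 0.15 × 0.053 = 0.00795
  T6: 0.25 × 0.3125 = 0.078125
  T1: 0.39 × 0.056 = 0.02184
  T3: 0.1 × 0.075 = 0.0075
Sum = 0.118165.
The ratio is 0.02184 / 0.00795 (the normalizer cancels) = 2.747.

2.747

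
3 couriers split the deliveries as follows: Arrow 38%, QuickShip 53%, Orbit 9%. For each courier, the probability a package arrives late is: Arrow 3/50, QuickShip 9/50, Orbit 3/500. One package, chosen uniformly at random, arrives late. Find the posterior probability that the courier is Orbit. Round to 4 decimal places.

Prior × likelihood for each hypothesis:
  Arrow: 0.38 × 0.06 = 0.0228
  QuickShip: 0.53 × 0.18 = 0.0954
  Orbit: 0.09 × 0.006 = 0.00054
Normalizing constant = 0.11874.
P(Orbit | evidence) = 0.00054 / 0.11874 ≈ 0.0045.

0.0045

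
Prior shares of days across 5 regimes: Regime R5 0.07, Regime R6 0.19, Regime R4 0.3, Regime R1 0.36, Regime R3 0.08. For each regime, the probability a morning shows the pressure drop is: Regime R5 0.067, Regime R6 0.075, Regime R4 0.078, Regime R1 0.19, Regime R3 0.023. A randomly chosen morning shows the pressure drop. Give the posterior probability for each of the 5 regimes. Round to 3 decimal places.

Regime R5 0.042, Regime R6 0.127, Regime R4 0.208, Regime R1 0.608, Regime R3 0.016

Prior × likelihood for each hypothesis:
  Regime R5: 0.07 × 0.067 = 0.00469
  Regime R6: 0.19 × 0.075 = 0.01425
  Regime R4: 0.3 × 0.078 = 0.0234
  Regime R1: 0.36 × 0.19 = 0.0684
  Regime R3: 0.08 × 0.023 = 0.00184
Sum = 0.11258.
P(Regime R5 | drop) = 0.00469/0.11258 ≈ 0.042
P(Regime R6 | drop) = 0.01425/0.11258 ≈ 0.127
P(Regime R4 | drop) = 0.0234/0.11258 ≈ 0.208
P(Regime R1 | drop) = 0.0684/0.11258 ≈ 0.608
P(Regime R3 | drop) = 0.00184/0.11258 ≈ 0.016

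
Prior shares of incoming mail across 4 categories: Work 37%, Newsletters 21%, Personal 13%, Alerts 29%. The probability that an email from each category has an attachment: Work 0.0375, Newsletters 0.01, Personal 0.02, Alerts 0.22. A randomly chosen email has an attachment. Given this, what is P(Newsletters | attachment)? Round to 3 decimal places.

0.025

Prior × likelihood for each hypothesis:
  Work: 0.37 × 0.0375 = 0.013875
  Newsletters: 0.21 × 0.01 = 0.0021
  Personal: 0.13 × 0.02 = 0.0026
  Alerts: 0.29 × 0.22 = 0.0638
Total = 0.082375.
P(Newsletters | evidence) = 0.0021 / 0.082375 ≈ 0.025.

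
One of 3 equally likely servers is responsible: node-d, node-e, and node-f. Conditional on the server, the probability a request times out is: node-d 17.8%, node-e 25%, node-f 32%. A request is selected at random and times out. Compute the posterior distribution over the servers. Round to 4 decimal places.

Since the prior is uniform, the posterior is proportional to the likelihood:
  node-d: 0.178
  node-e: 0.25
  node-f: 0.32
Sum = 0.748.
P(node-d | timeout) = 0.178/0.748 ≈ 0.2380
P(node-e | timeout) = 0.25/0.748 ≈ 0.3342
P(node-f | timeout) = 0.32/0.748 ≈ 0.4278
(Check: 0.2380+0.3342+0.4278 = 1.0000.)

node-d 0.2380, node-e 0.3342, node-f 0.4278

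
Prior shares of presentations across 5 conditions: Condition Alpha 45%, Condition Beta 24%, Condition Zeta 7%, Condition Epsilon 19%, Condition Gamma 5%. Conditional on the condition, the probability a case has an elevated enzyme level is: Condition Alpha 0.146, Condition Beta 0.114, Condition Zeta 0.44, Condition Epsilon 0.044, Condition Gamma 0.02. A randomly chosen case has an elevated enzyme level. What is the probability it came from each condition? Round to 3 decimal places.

Unnormalized posteriors (prior × likelihood):
  Condition Alpha: 0.45 × 0.146 = 0.0657
  Condition Beta: 0.24 × 0.114 = 0.02736
  Condition Zeta: 0.07 × 0.44 = 0.0308
  Condition Epsilon: 0.19 × 0.044 = 0.00836
  Condition Gamma: 0.05 × 0.02 = 0.001
Sum = 0.13322.
P(Condition Alpha | elevated) = 0.0657/0.13322 ≈ 0.493
P(Condition Beta | elevated) = 0.02736/0.13322 ≈ 0.205
P(Condition Zeta | elevated) = 0.0308/0.13322 ≈ 0.231
P(Condition Epsilon | elevated) = 0.00836/0.13322 ≈ 0.063
P(Condition Gamma | elevated) = 0.001/0.13322 ≈ 0.008
(Check: 0.493+0.205+0.231+0.063+0.008 = 1.000.)

Condition Alpha 0.493, Condition Beta 0.205, Condition Zeta 0.231, Condition Epsilon 0.063, Condition Gamma 0.008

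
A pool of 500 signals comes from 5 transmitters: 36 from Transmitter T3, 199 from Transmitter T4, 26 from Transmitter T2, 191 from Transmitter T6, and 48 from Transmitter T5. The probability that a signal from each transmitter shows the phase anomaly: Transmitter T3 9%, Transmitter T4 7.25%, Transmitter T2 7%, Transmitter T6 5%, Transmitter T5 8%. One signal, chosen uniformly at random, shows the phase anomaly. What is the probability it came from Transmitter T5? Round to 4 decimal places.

Unnormalized posteriors (prior × likelihood):
  Transmitter T3: 0.072 × 0.09 = 0.00648
  Transmitter T4: 0.398 × 0.0725 = 0.028855
  Transmitter T2: 0.052 × 0.07 = 0.00364
  Transmitter T6: 0.382 × 0.05 = 0.0191
  Transmitter T5: 0.096 × 0.08 = 0.00768
Normalizing constant = 0.065755.
P(Transmitter T5 | evidence) = 0.00768 / 0.065755 ≈ 0.1168.

0.1168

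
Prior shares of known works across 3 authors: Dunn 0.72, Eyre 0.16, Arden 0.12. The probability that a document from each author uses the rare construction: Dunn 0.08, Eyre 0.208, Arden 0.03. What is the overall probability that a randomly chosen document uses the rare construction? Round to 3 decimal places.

Prior × likelihood for each hypothesis:
  Dunn: 0.72 × 0.08 = 0.0576
  Eyre: 0.16 × 0.208 = 0.03328
  Arden: 0.12 × 0.03 = 0.0036
P(rare-form) = 0.0576 + 0.03328 + 0.0036 = 0.09448 → 0.094.

0.094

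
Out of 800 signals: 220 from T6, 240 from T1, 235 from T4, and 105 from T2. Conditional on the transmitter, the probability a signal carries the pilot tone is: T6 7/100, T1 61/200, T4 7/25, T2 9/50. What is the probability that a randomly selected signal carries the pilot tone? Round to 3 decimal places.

Compute prior × likelihood for every hypothesis:
  T6: 0.275 × 0.07 = 0.01925
  T1: 0.3 × 0.305 = 0.0915
  T4: 0.29375 × 0.28 = 0.08225
  T2: 0.13125 × 0.18 = 0.023625
P(pilot) = 0.01925 + 0.0915 + 0.08225 + 0.023625 = 0.216625 → 0.217.

0.217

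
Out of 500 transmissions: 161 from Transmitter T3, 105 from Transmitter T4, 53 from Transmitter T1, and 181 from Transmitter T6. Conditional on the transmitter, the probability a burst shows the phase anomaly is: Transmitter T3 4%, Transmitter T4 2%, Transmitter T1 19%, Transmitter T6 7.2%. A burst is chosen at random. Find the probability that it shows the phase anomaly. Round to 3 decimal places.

Prior × likelihood for each hypothesis:
  Transmitter T3: 0.322 × 0.04 = 0.01288
  Transmitter T4: 0.21 × 0.02 = 0.0042
  Transmitter T1: 0.106 × 0.19 = 0.02014
  Transmitter T6: 0.362 × 0.072 = 0.026064
P(anomaly) = 0.01288 + 0.0042 + 0.02014 + 0.026064 = 0.063284 → 0.063.

0.063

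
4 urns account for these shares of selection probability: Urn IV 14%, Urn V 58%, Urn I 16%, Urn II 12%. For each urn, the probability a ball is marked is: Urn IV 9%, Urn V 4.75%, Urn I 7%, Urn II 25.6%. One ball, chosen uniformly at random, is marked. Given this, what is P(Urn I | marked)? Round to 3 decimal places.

0.136

Prior × likelihood for each hypothesis:
  Urn IV: 0.14 × 0.09 = 0.0126
  Urn V: 0.58 × 0.0475 = 0.02755
  Urn I: 0.16 × 0.07 = 0.0112
  Urn II: 0.12 × 0.256 = 0.03072
Sum = 0.08207.
P(Urn I | evidence) = 0.0112 / 0.08207 ≈ 0.136.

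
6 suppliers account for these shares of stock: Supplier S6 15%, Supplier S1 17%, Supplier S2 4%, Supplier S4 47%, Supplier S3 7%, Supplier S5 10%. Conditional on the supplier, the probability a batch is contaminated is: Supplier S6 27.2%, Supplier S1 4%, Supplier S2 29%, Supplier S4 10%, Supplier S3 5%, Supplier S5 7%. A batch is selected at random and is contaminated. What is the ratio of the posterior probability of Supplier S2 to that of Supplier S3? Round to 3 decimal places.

Unnormalized posteriors (prior × likelihood):
  Supplier S6: 0.15 × 0.272 = 0.0408
  Supplier S1: 0.17 × 0.04 = 0.0068
  Supplier S2: 0.04 × 0.29 = 0.0116
  Supplier S4: 0.47 × 0.1 = 0.047
  Supplier S3: 0.07 × 0.05 = 0.0035
  Supplier S5: 0.1 × 0.07 = 0.007
Total = 0.1167.
The ratio is 0.0116 / 0.0035 (the normalizer cancels) = 3.314.

3.314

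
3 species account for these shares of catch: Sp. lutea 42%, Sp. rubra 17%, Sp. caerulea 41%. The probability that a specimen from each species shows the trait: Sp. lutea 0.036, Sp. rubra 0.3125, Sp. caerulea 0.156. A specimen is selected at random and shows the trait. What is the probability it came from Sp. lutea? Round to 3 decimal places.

Compute prior × likelihood for every hypothesis:
  Sp. lutea: 0.42 × 0.036 = 0.01512
  Sp. rubra: 0.17 × 0.3125 = 0.053125
  Sp. caerulea: 0.41 × 0.156 = 0.06396
Total = 0.132205.
P(Sp. lutea | evidence) = 0.01512 / 0.132205 ≈ 0.114.

0.114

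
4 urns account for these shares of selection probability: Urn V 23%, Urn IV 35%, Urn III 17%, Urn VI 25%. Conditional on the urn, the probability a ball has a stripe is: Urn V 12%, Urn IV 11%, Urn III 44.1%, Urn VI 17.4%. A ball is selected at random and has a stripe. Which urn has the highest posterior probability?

Urn III

Prior × likelihood for each hypothesis:
  Urn V: 0.23 × 0.12 = 0.0276
  Urn IV: 0.35 × 0.11 = 0.0385
  Urn III: 0.17 × 0.441 = 0.07497
  Urn VI: 0.25 × 0.174 = 0.0435
Total = 0.18457.
Largest term belongs to Urn III, so Urn III is most probable.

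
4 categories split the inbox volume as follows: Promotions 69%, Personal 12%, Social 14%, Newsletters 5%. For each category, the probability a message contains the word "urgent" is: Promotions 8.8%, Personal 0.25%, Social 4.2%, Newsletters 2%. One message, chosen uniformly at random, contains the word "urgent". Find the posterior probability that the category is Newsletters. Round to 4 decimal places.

Prior × likelihood for each hypothesis:
  Promotions: 0.69 × 0.088 = 0.06072
  Personal: 0.12 × 0.0025 = 0.0003
  Social: 0.14 × 0.042 = 0.00588
  Newsletters: 0.05 × 0.02 = 0.001
Total = 0.0679.
P(Newsletters | evidence) = 0.001 / 0.0679 ≈ 0.0147.

0.0147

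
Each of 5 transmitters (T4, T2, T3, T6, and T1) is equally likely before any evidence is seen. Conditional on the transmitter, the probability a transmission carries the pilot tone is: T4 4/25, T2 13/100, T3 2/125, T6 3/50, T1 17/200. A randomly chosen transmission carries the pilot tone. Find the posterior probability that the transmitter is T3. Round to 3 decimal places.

0.035

Since the prior is uniform, the posterior is proportional to the likelihood:
  T4: 0.16
  T2: 0.13
  T3: 0.016
  T6: 0.06
  T1: 0.085
Total = 0.451.
P(T3 | evidence) = 0.016 / 0.451 ≈ 0.035.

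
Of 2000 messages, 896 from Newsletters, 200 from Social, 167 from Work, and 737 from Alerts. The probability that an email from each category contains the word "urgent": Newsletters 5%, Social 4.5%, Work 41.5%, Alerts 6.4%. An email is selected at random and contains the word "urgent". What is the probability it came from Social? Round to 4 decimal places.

0.0529

By Bayes' rule, posterior ∝ prior × likelihood:
  Newsletters: 0.448 × 0.05 = 0.0224
  Social: 0.1 × 0.045 = 0.0045
  Work: 0.0835 × 0.415 = 0.0346525
  Alerts: 0.3685 × 0.064 = 0.023584
Normalizing constant = 0.0851365.
P(Social | evidence) = 0.0045 / 0.0851365 ≈ 0.0529.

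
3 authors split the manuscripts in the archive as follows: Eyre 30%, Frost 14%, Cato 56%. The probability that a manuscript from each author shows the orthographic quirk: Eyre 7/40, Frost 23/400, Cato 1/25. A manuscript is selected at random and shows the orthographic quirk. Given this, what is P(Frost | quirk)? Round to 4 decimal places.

Unnormalized posteriors (prior × likelihood):
  Eyre: 0.3 × 0.175 = 0.0525
  Frost: 0.14 × 0.0575 = 0.00805
  Cato: 0.56 × 0.04 = 0.0224
Total = 0.08295.
P(Frost | evidence) = 0.00805 / 0.08295 ≈ 0.0970.

0.0970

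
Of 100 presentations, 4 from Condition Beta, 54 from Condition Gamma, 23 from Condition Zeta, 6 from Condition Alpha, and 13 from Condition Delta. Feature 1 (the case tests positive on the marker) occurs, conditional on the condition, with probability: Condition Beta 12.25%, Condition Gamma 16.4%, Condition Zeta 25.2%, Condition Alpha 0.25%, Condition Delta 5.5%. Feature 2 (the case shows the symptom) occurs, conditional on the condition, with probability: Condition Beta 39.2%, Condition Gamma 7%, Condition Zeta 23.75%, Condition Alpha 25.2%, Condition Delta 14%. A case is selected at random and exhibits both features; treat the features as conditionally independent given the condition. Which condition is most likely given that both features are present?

Prior × likelihood for each hypothesis:
  Condition Beta: 0.04 × 0.1225 × 0.392 = 0.0019208
  Condition Gamma: 0.54 × 0.164 × 0.07 = 0.0061992
  Condition Zeta: 0.23 × 0.252 × 0.2375 = 0.0137655
  Condition Alpha: 0.06 × 0.0025 × 0.252 = 0.0000378
  Condition Delta: 0.13 × 0.055 × 0.14 = 0.001001
Sum = 0.0229243.
Largest term belongs to Condition Zeta, so Condition Zeta is most probable.

Condition Zeta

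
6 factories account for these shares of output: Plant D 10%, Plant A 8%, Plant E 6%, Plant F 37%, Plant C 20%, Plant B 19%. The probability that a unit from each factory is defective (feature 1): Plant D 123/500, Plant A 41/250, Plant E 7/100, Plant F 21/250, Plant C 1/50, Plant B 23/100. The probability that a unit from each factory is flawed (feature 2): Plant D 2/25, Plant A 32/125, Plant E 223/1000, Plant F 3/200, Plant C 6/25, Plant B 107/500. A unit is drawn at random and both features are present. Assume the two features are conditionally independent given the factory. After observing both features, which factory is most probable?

By Bayes' rule, posterior ∝ prior × likelihood:
  Plant D: 0.1 × 0.246 × 0.08 = 0.001968
  Plant A: 0.08 × 0.164 × 0.256 = 0.00335872
  Plant E: 0.06 × 0.07 × 0.223 = 0.0009366
  Plant F: 0.37 × 0.084 × 0.015 = 0.0004662
  Plant C: 0.2 × 0.02 × 0.24 = 0.00096
  Plant B: 0.19 × 0.23 × 0.214 = 0.0093518
Total = 0.01704132.
Largest term belongs to Plant B, so Plant B is most probable.

Plant B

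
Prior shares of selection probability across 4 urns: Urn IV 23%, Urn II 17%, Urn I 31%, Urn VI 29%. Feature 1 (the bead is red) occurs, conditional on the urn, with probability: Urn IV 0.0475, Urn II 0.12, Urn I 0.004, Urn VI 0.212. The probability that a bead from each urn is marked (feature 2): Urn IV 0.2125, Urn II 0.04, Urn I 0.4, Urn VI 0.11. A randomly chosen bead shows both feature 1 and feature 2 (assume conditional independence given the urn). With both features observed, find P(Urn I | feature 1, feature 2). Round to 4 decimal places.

0.0477

Prior × likelihood for each hypothesis:
  Urn IV: 0.23 × 0.0475 × 0.2125 = 0.0023215625
  Urn II: 0.17 × 0.12 × 0.04 = 0.000816
  Urn I: 0.31 × 0.004 × 0.4 = 0.000496
  Urn VI: 0.29 × 0.212 × 0.11 = 0.0067628
Sum = 0.0103963625.
P(Urn I | evidence) = 0.000496 / 0.0103963625 ≈ 0.0477.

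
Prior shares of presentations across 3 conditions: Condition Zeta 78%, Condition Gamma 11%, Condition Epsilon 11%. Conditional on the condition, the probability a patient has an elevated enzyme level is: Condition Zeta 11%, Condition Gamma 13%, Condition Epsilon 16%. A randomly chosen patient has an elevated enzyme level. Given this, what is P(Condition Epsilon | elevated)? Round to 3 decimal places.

0.150

Compute prior × likelihood for every hypothesis:
  Condition Zeta: 0.78 × 0.11 = 0.0858
  Condition Gamma: 0.11 × 0.13 = 0.0143
  Condition Epsilon: 0.11 × 0.16 = 0.0176
Normalizing constant = 0.1177.
P(Condition Epsilon | evidence) = 0.0176 / 0.1177 ≈ 0.150.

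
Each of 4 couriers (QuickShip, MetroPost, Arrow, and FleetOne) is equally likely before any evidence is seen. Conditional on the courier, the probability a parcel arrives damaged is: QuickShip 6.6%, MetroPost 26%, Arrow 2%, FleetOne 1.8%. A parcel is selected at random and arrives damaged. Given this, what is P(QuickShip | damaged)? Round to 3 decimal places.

With a uniform prior (1/4 each), posterior ∝ likelihood:
  QuickShip: 0.066
  MetroPost: 0.26
  Arrow: 0.02
  FleetOne: 0.018
Total = 0.364.
P(QuickShip | evidence) = 0.066 / 0.364 ≈ 0.181.

0.181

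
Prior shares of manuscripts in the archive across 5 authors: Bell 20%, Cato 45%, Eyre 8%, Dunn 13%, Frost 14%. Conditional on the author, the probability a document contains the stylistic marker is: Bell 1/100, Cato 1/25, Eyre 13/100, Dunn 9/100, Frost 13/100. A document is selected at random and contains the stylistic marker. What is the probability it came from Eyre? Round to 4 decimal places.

Compute prior × likelihood for every hypothesis:
  Bell: 0.2 × 0.01 = 0.002
  Cato: 0.45 × 0.04 = 0.018
  Eyre: 0.08 × 0.13 = 0.0104
  Dunn: 0.13 × 0.09 = 0.0117
  Frost: 0.14 × 0.13 = 0.0182
Total = 0.0603.
P(Eyre | evidence) = 0.0104 / 0.0603 ≈ 0.1725.

0.1725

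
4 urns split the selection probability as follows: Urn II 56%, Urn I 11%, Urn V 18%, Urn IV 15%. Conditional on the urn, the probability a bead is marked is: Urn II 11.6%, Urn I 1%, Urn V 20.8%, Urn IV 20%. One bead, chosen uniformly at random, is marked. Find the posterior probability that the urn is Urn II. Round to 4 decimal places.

By Bayes' rule, posterior ∝ prior × likelihood:
  Urn II: 0.56 × 0.116 = 0.06496
  Urn I: 0.11 × 0.01 = 0.0011
  Urn V: 0.18 × 0.208 = 0.03744
  Urn IV: 0.15 × 0.2 = 0.03
Sum = 0.1335.
P(Urn II | evidence) = 0.06496 / 0.1335 ≈ 0.4866.

0.4866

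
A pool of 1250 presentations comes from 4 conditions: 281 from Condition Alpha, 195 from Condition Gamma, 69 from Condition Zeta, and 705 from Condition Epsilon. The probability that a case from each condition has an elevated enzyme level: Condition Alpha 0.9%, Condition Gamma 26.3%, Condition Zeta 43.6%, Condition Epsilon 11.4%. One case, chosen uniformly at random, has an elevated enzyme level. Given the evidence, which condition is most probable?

Condition Epsilon

Compute prior × likelihood for every hypothesis:
  Condition Alpha: 0.2248 × 0.009 = 0.0020232
  Condition Gamma: 0.156 × 0.263 = 0.041028
  Condition Zeta: 0.0552 × 0.436 = 0.0240672
  Condition Epsilon: 0.564 × 0.114 = 0.064296
Normalizing constant = 0.1314144.
Largest term belongs to Condition Epsilon, so Condition Epsilon is most probable.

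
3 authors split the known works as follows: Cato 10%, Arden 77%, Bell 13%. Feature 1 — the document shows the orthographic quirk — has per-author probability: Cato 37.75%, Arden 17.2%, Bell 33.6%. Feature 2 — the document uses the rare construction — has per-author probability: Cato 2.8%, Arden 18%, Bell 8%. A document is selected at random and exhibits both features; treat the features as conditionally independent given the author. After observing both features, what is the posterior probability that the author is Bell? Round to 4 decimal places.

0.1231

Prior × likelihood for each hypothesis:
  Cato: 0.1 × 0.3775 × 0.028 = 0.001057
  Arden: 0.77 × 0.172 × 0.18 = 0.0238392
  Bell: 0.13 × 0.336 × 0.08 = 0.0034944
Normalizing constant = 0.0283906.
P(Bell | evidence) = 0.0034944 / 0.0283906 ≈ 0.1231.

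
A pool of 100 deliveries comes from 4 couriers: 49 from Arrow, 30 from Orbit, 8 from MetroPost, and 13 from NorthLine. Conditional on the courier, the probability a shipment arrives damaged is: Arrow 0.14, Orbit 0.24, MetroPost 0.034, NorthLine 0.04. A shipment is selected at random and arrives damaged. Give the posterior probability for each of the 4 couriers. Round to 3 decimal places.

Arrow 0.462, Orbit 0.485, MetroPost 0.018, NorthLine 0.035

Compute prior × likelihood for every hypothesis:
  Arrow: 0.49 × 0.14 = 0.0686
  Orbit: 0.3 × 0.24 = 0.072
  MetroPost: 0.08 × 0.034 = 0.00272
  NorthLine: 0.13 × 0.04 = 0.0052
Total = 0.14852.
P(Arrow | damaged) = 0.0686/0.14852 ≈ 0.462
P(Orbit | damaged) = 0.072/0.14852 ≈ 0.485
P(MetroPost | damaged) = 0.00272/0.14852 ≈ 0.018
P(NorthLine | damaged) = 0.0052/0.14852 ≈ 0.035
(Check: 0.462+0.485+0.018+0.035 = 1.000.)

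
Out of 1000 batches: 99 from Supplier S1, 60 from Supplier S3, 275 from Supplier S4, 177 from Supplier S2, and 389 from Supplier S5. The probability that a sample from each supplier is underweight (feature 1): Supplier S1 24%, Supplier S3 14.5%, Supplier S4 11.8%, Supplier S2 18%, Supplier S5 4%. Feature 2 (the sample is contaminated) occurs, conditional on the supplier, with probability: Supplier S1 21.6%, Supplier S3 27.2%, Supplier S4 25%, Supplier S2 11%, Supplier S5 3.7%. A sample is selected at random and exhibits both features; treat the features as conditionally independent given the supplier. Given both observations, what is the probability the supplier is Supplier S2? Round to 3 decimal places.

0.178

By Bayes' rule, posterior ∝ prior × likelihood:
  Supplier S1: 0.099 × 0.24 × 0.216 = 0.00513216
  Supplier S3: 0.06 × 0.145 × 0.272 = 0.0023664
  Supplier S4: 0.275 × 0.118 × 0.25 = 0.0081125
  Supplier S2: 0.177 × 0.18 × 0.11 = 0.0035046
  Supplier S5: 0.389 × 0.04 × 0.037 = 0.00057572
Normalizing constant = 0.01969138.
P(Supplier S2 | evidence) = 0.0035046 / 0.01969138 ≈ 0.178.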